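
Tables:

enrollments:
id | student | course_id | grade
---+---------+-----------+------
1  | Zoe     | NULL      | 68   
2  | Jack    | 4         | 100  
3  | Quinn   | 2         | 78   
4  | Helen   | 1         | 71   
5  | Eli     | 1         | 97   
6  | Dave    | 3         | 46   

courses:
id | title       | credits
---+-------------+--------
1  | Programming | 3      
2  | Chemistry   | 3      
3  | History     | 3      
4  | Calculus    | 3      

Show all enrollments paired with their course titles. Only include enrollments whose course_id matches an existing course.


INNER JOIN keeps only enrollments rows whose course_id matches an id in courses. Walk through each enrollment:
  - enrollment 1 (Zoe): course_id=NULL, no match -> dropped
  - enrollment 2 (Jack): course_id=4 -> matches Calculus
  - enrollment 3 (Quinn): course_id=2 -> matches Chemistry
  - enrollment 4 (Helen): course_id=1 -> matches Programming
  - enrollment 5 (Eli): course_id=1 -> matches Programming
  - enrollment 6 (Dave): course_id=3 -> matches History
So 1 of 6 rows is dropped.

SQL:
SELECT a.student, b.title AS course
FROM enrollments a
INNER JOIN courses b ON a.course_id = b.id

Result:
student | course     
--------+------------
Jack    | Calculus   
Quinn   | Chemistry  
Helen   | Programming
Eli     | Programming
Dave    | History    


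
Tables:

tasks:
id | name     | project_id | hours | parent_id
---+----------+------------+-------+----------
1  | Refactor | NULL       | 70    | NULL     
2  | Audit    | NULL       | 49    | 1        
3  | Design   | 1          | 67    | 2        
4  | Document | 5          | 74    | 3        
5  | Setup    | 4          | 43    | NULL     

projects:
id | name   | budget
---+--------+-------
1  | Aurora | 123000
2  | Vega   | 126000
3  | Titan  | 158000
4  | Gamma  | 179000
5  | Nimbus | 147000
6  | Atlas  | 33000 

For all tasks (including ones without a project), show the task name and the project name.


LEFT JOIN keeps every row from tasks (the left table); where project_id has no match in projects, the project columns become NULL. Walk through each task:
  - task 1 (Refactor): project_id=NULL, no match -> kept with NULL
  - task 2 (Audit): project_id=NULL, no match -> kept with NULL
  - task 3 (Design): project_id=1 -> matches Aurora
  - task 4 (Document): project_id=5 -> matches Nimbus
  - task 5 (Setup): project_id=4 -> matches Gamma
All 5 rows appear; 2 have NULL project.

SQL:
SELECT a.name, b.name AS project
FROM tasks a
LEFT JOIN projects b ON a.project_id = b.id

Result:
name     | project
---------+--------
Refactor | NULL   
Audit    | NULL   
Design   | Aurora 
Document | Nimbus 
Setup    | Gamma  


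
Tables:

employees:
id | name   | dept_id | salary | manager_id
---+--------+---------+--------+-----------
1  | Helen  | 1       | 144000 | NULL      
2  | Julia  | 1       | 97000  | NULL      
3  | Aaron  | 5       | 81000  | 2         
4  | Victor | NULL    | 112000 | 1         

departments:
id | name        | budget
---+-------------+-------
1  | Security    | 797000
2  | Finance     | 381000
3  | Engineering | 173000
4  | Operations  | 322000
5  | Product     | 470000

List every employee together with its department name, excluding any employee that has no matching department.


INNER JOIN keeps only employees rows whose dept_id matches an id in departments. Walk through each employee:
  - employee 1 (Helen): dept_id=1 -> matches Security
  - employee 2 (Julia): dept_id=1 -> matches Security
  - employee 3 (Aaron): dept_id=5 -> matches Product
  - employee 4 (Victor): dept_id=NULL, no match -> dropped
So 1 of 4 rows is dropped.

SQL:
SELECT a.name, b.name AS department
FROM employees a
INNER JOIN departments b ON a.dept_id = b.id

Result:
name  | department
------+-----------
Helen | Security  
Julia | Security  
Aaron | Product   


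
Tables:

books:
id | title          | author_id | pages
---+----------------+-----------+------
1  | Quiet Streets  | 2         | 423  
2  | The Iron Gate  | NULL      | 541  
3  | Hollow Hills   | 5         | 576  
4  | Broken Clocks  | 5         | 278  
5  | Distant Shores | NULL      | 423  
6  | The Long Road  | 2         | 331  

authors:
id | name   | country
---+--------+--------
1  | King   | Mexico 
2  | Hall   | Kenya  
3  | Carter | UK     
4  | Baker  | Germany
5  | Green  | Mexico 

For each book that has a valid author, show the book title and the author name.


INNER JOIN keeps only books rows whose author_id matches an id in authors. Walk through each book:
  - book 1 (Quiet Streets): author_id=2 -> matches Hall
  - book 2 (The Iron Gate): author_id=NULL, no match -> dropped
  - book 3 (Hollow Hills): author_id=5 -> matches Green
  - book 4 (Broken Clocks): author_id=5 -> matches Green
  - book 5 (Distant Shores): author_id=NULL, no match -> dropped
  - book 6 (The Long Road): author_id=2 -> matches Hall
So 2 of 6 rows are dropped.

SQL:
SELECT a.title, b.name AS author
FROM books a
INNER JOIN authors b ON a.author_id = b.id

Result:
title         | author
--------------+-------
Quiet Streets | Hall  
Hollow Hills  | Green 
Broken Clocks | Green 
The Long Road | Hall  


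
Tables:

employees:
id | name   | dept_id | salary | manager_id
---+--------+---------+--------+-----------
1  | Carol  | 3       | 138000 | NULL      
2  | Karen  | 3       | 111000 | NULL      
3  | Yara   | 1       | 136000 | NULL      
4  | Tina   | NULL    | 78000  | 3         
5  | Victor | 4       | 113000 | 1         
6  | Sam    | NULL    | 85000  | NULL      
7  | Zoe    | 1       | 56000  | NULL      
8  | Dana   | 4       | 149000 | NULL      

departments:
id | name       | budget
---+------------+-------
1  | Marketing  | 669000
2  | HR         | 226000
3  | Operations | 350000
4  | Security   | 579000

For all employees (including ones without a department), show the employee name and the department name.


LEFT JOIN keeps every row from employees (the left table); where dept_id has no match in departments, the department columns become NULL. Walk through each employee:
  - employee 1 (Carol): dept_id=3 -> matches Operations
  - employee 2 (Karen): dept_id=3 -> matches Operations
  - employee 3 (Yara): dept_id=1 -> matches Marketing
  - employee 4 (Tina): dept_id=NULL, no match -> kept with NULL
  - employee 5 (Victor): dept_id=4 -> matches Security
  - employee 6 (Sam): dept_id=NULL, no match -> kept with NULL
  - employee 7 (Zoe): dept_id=1 -> matches Marketing
  - employee 8 (Dana): dept_id=4 -> matches Security
All 8 rows appear; 2 have NULL department.

SQL:
SELECT a.name, b.name AS department
FROM employees a
LEFT JOIN departments b ON a.dept_id = b.id

Result:
name   | department
-------+-----------
Carol  | Operations
Karen  | Operations
Yara   | Marketing 
Tina   | NULL      
Victor | Security  
Sam    | NULL      
Zoe    | Marketing 
Dana   | Security  


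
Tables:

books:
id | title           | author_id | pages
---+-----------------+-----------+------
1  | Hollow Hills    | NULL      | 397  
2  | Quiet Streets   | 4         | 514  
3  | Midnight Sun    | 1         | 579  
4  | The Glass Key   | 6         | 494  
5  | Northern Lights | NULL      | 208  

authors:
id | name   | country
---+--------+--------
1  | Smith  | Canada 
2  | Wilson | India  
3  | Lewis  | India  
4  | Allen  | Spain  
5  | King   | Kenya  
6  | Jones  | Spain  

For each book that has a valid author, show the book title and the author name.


INNER JOIN keeps only books rows whose author_id matches an id in authors. Walk through each book:
  - book 1 (Hollow Hills): author_id=NULL, no match -> dropped
  - book 2 (Quiet Streets): author_id=4 -> matches Allen
  - book 3 (Midnight Sun): author_id=1 -> matches Smith
  - book 4 (The Glass Key): author_id=6 -> matches Jones
  - book 5 (Northern Lights): author_id=NULL, no match -> dropped
So 2 of 5 rows are dropped.

SQL:
SELECT a.title, b.name AS author
FROM books a
INNER JOIN authors b ON a.author_id = b.id

Result:
title         | author
--------------+-------
Quiet Streets | Allen 
Midnight Sun  | Smith 
The Glass Key | Jones 


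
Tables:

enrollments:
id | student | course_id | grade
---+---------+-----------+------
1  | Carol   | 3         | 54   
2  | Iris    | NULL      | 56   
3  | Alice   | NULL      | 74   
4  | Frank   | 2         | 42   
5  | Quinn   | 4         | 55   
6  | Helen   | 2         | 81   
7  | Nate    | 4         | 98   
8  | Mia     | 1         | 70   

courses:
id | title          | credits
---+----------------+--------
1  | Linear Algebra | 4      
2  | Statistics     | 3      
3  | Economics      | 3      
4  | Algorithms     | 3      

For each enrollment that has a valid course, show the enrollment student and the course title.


INNER JOIN keeps only enrollments rows whose course_id matches an id in courses. Walk through each enrollment:
  - enrollment 1 (Carol): course_id=3 -> matches Economics
  - enrollment 2 (Iris): course_id=NULL, no match -> dropped
  - enrollment 3 (Alice): course_id=NULL, no match -> dropped
  - enrollment 4 (Frank): course_id=2 -> matches Statistics
  - enrollment 5 (Quinn): course_id=4 -> matches Algorithms
  - enrollment 6 (Helen): course_id=2 -> matches Statistics
  - enrollment 7 (Nate): course_id=4 -> matches Algorithms
  - enrollment 8 (Mia): course_id=1 -> matches Linear Algebra
So 2 of 8 rows are dropped.

SQL:
SELECT a.student, b.title AS course
FROM enrollments a
INNER JOIN courses b ON a.course_id = b.id

Result:
student | course        
--------+---------------
Carol   | Economics     
Frank   | Statistics    
Quinn   | Algorithms    
Helen   | Statistics    
Nate    | Algorithms    
Mia     | Linear Algebra


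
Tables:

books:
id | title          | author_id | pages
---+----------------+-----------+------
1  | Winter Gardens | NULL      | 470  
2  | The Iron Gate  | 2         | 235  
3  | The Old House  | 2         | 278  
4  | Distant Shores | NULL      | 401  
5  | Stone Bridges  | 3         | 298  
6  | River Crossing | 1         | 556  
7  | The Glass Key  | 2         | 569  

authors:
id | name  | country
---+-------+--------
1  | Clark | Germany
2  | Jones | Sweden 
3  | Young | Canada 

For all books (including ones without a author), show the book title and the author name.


LEFT JOIN keeps every row from books (the left table); where author_id has no match in authors, the author columns become NULL. Walk through each book:
  - book 1 (Winter Gardens): author_id=NULL, no match -> kept with NULL
  - book 2 (The Iron Gate): author_id=2 -> matches Jones
  - book 3 (The Old House): author_id=2 -> matches Jones
  - book 4 (Distant Shores): author_id=NULL, no match -> kept with NULL
  - book 5 (Stone Bridges): author_id=3 -> matches Young
  - book 6 (River Crossing): author_id=1 -> matches Clark
  - book 7 (The Glass Key): author_id=2 -> matches Jones
All 7 rows appear; 2 have NULL author.

SQL:
SELECT a.title, b.name AS author
FROM books a
LEFT JOIN authors b ON a.author_id = b.id

Result:
title          | author
---------------+-------
Winter Gardens | NULL  
The Iron Gate  | Jones 
The Old House  | Jones 
Distant Shores | NULL  
Stone Bridges  | Young 
River Crossing | Clark 
The Glass Key  | Jones 


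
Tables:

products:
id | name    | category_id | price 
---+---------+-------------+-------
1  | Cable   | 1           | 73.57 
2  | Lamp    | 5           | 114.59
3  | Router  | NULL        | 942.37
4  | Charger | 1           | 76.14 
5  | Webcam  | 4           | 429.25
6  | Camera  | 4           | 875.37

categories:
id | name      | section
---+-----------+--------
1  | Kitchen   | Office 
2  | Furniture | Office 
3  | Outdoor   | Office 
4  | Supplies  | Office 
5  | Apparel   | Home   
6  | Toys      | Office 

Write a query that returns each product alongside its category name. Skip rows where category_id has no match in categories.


INNER JOIN keeps only products rows whose category_id matches an id in categories. Walk through each product:
  - product 1 (Cable): category_id=1 -> matches Kitchen
  - product 2 (Lamp): category_id=5 -> matches Apparel
  - product 3 (Router): category_id=NULL, no match -> dropped
  - product 4 (Charger): category_id=1 -> matches Kitchen
  - product 5 (Webcam): category_id=4 -> matches Supplies
  - product 6 (Camera): category_id=4 -> matches Supplies
So 1 of 6 rows is dropped.

SQL:
SELECT a.name, b.name AS category
FROM products a
INNER JOIN categories b ON a.category_id = b.id

Result:
name    | category
--------+---------
Cable   | Kitchen 
Lamp    | Apparel 
Charger | Kitchen 
Webcam  | Supplies
Camera  | Supplies


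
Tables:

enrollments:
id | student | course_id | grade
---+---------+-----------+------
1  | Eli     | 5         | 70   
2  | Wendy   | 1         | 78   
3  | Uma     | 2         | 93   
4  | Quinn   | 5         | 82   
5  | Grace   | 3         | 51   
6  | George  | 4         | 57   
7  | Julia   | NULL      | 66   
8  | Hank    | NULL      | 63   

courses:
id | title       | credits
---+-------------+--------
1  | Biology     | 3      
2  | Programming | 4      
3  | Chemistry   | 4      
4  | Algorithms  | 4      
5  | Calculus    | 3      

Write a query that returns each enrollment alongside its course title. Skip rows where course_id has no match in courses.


INNER JOIN keeps only enrollments rows whose course_id matches an id in courses. Walk through each enrollment:
  - enrollment 1 (Eli): course_id=5 -> matches Calculus
  - enrollment 2 (Wendy): course_id=1 -> matches Biology
  - enrollment 3 (Uma): course_id=2 -> matches Programming
  - enrollment 4 (Quinn): course_id=5 -> matches Calculus
  - enrollment 5 (Grace): course_id=3 -> matches Chemistry
  - enrollment 6 (George): course_id=4 -> matches Algorithms
  - enrollment 7 (Julia): course_id=NULL, no match -> dropped
  - enrollment 8 (Hank): course_id=NULL, no match -> dropped
So 2 of 8 rows are dropped.

SQL:
SELECT a.student, b.title AS course
FROM enrollments a
INNER JOIN courses b ON a.course_id = b.id

Result:
student | course     
--------+------------
Eli     | Calculus   
Wendy   | Biology    
Uma     | Programming
Quinn   | Calculus   
Grace   | Chemistry  
George  | Algorithms 


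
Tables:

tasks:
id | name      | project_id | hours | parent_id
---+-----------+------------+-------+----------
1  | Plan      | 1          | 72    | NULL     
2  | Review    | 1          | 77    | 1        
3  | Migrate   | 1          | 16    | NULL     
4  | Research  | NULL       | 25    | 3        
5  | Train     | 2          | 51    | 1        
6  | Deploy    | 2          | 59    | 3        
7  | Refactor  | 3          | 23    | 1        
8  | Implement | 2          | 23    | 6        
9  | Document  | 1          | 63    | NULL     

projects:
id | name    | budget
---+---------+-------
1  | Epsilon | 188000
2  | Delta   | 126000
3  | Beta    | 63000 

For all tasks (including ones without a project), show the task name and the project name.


LEFT JOIN keeps every row from tasks (the left table); where project_id has no match in projects, the project columns become NULL. Walk through each task:
  - task 1 (Plan): project_id=1 -> matches Epsilon
  - task 2 (Review): project_id=1 -> matches Epsilon
  - task 3 (Migrate): project_id=1 -> matches Epsilon
  - task 4 (Research): project_id=NULL, no match -> kept with NULL
  - task 5 (Train): project_id=2 -> matches Delta
  - task 6 (Deploy): project_id=2 -> matches Delta
  - task 7 (Refactor): project_id=3 -> matches Beta
  - task 8 (Implement): project_id=2 -> matches Delta
  - task 9 (Document): project_id=1 -> matches Epsilon
All 9 rows appear; 1 has NULL project.

SQL:
SELECT a.name, b.name AS project
FROM tasks a
LEFT JOIN projects b ON a.project_id = b.id

Result:
name      | project
----------+--------
Plan      | Epsilon
Review    | Epsilon
Migrate   | Epsilon
Research  | NULL   
Train     | Delta  
Deploy    | Delta  
Refactor  | Beta   
Implement | Delta  
Document  | Epsilon


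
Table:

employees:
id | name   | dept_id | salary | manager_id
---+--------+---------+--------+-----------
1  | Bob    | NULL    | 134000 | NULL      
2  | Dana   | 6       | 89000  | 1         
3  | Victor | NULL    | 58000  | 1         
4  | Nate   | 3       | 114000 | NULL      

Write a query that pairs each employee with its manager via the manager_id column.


This is a self-join: employees is joined to a second copy of itself, matching each row's manager_id to another row's id. Use LEFT JOIN so rows with manager_id=NULL are kept.
  - employee 1 (Bob): manager_id=NULL -> NULL
  - employee 2 (Dana): manager_id=1 -> Bob
  - employee 3 (Victor): manager_id=1 -> Bob
  - employee 4 (Nate): manager_id=NULL -> NULL

SQL:
SELECT a.name AS item, b.name AS manager
FROM employees a
LEFT JOIN employees b ON a.manager_id = b.id

Result:
item   | manager
-------+--------
Bob    | NULL   
Dana   | Bob    
Victor | Bob    
Nate   | NULL   


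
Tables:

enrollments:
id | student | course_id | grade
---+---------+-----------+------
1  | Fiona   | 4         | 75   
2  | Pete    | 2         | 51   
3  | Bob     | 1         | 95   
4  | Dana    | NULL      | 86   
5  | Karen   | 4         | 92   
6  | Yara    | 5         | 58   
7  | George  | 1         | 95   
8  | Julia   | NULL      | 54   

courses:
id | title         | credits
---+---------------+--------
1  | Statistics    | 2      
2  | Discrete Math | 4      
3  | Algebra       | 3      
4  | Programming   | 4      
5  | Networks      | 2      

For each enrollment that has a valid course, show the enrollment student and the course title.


INNER JOIN keeps only enrollments rows whose course_id matches an id in courses. Walk through each enrollment:
  - enrollment 1 (Fiona): course_id=4 -> matches Programming
  - enrollment 2 (Pete): course_id=2 -> matches Discrete Math
  - enrollment 3 (Bob): course_id=1 -> matches Statistics
  - enrollment 4 (Dana): course_id=NULL, no match -> dropped
  - enrollment 5 (Karen): course_id=4 -> matches Programming
  - enrollment 6 (Yara): course_id=5 -> matches Networks
  - enrollment 7 (George): course_id=1 -> matches Statistics
  - enrollment 8 (Julia): course_id=NULL, no match -> dropped
So 2 of 8 rows are dropped.

SQL:
SELECT a.student, b.title AS course
FROM enrollments a
INNER JOIN courses b ON a.course_id = b.id

Result:
student | course       
--------+--------------
Fiona   | Programming  
Pete    | Discrete Math
Bob     | Statistics   
Karen   | Programming  
Yara    | Networks     
George  | Statistics   


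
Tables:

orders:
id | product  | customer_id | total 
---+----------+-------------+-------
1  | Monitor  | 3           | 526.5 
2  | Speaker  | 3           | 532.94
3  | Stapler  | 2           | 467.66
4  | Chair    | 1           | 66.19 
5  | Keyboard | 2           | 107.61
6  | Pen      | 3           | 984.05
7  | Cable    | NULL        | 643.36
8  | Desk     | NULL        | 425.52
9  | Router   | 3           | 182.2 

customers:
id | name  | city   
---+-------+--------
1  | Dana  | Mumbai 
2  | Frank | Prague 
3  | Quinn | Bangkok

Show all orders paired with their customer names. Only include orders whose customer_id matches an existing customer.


INNER JOIN keeps only orders rows whose customer_id matches an id in customers. Walk through each order:
  - order 1 (Monitor): customer_id=3 -> matches Quinn
  - order 2 (Speaker): customer_id=3 -> matches Quinn
  - order 3 (Stapler): customer_id=2 -> matches Frank
  - order 4 (Chair): customer_id=1 -> matches Dana
  - order 5 (Keyboard): customer_id=2 -> matches Frank
  - order 6 (Pen): customer_id=3 -> matches Quinn
  - order 7 (Cable): customer_id=NULL, no match -> dropped
  - order 8 (Desk): customer_id=NULL, no match -> dropped
  - order 9 (Router): customer_id=3 -> matches Quinn
So 2 of 9 rows are dropped.

SQL:
SELECT a.product, b.name AS customer
FROM orders a
INNER JOIN customers b ON a.customer_id = b.id

Result:
product  | customer
---------+---------
Monitor  | Quinn   
Speaker  | Quinn   
Stapler  | Frank   
Chair    | Dana    
Keyboard | Frank   
Pen      | Quinn   
Router   | Quinn   


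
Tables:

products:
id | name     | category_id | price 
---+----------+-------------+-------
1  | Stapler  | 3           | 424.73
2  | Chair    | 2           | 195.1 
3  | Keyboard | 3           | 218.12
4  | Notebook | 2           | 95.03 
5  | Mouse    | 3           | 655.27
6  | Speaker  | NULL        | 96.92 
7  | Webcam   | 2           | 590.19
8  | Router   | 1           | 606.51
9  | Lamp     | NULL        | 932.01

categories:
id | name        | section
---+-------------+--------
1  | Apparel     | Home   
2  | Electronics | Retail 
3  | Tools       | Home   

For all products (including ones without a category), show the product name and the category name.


LEFT JOIN keeps every row from products (the left table); where category_id has no match in categories, the category columns become NULL. Walk through each product:
  - product 1 (Stapler): category_id=3 -> matches Tools
  - product 2 (Chair): category_id=2 -> matches Electronics
  - product 3 (Keyboard): category_id=3 -> matches Tools
  - product 4 (Notebook): category_id=2 -> matches Electronics
  - product 5 (Mouse): category_id=3 -> matches Tools
  - product 6 (Speaker): category_id=NULL, no match -> kept with NULL
  - product 7 (Webcam): category_id=2 -> matches Electronics
  - product 8 (Router): category_id=1 -> matches Apparel
  - product 9 (Lamp): category_id=NULL, no match -> kept with NULL
All 9 rows appear; 2 have NULL category.

SQL:
SELECT a.name, b.name AS category
FROM products a
LEFT JOIN categories b ON a.category_id = b.id

Result:
name     | category   
---------+------------
Stapler  | Tools      
Chair    | Electronics
Keyboard | Tools      
Notebook | Electronics
Mouse    | Tools      
Speaker  | NULL       
Webcam   | Electronics
Router   | Apparel    
Lamp     | NULL       


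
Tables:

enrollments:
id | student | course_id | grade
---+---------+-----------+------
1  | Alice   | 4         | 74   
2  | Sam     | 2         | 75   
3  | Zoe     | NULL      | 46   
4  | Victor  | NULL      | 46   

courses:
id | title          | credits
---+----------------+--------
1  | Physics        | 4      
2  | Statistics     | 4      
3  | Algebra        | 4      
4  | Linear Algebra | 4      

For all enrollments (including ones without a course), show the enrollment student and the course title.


LEFT JOIN keeps every row from enrollments (the left table); where course_id has no match in courses, the course columns become NULL. Walk through each enrollment:
  - enrollment 1 (Alice): course_id=4 -> matches Linear Algebra
  - enrollment 2 (Sam): course_id=2 -> matches Statistics
  - enrollment 3 (Zoe): course_id=NULL, no match -> kept with NULL
  - enrollment 4 (Victor): course_id=NULL, no match -> kept with NULL
All 4 rows appear; 2 have NULL course.

SQL:
SELECT a.student, b.title AS course
FROM enrollments a
LEFT JOIN courses b ON a.course_id = b.id

Result:
student | course        
--------+---------------
Alice   | Linear Algebra
Sam     | Statistics    
Zoe     | NULL          
Victor  | NULL          


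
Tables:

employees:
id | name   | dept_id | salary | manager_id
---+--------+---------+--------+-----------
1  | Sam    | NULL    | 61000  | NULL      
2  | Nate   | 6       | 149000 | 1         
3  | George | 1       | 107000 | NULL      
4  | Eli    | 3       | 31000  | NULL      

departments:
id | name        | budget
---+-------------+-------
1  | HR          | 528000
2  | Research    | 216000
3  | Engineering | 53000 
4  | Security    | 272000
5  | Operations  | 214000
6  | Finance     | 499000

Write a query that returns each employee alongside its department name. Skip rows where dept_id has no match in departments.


INNER JOIN keeps only employees rows whose dept_id matches an id in departments. Walk through each employee:
  - employee 1 (Sam): dept_id=NULL, no match -> dropped
  - employee 2 (Nate): dept_id=6 -> matches Finance
  - employee 3 (George): dept_id=1 -> matches HR
  - employee 4 (Eli): dept_id=3 -> matches Engineering
So 1 of 4 rows is dropped.

SQL:
SELECT a.name, b.name AS department
FROM employees a
INNER JOIN departments b ON a.dept_id = b.id

Result:
name   | department 
-------+------------
Nate   | Finance    
George | HR         
Eli    | Engineering


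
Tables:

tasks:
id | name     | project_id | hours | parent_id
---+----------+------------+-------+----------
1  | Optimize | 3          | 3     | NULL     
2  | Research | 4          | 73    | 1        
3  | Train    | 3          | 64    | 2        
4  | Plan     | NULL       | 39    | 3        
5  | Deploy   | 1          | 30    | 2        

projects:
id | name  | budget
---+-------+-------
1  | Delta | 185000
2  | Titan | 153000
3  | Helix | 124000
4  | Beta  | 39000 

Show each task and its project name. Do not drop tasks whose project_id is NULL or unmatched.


LEFT JOIN keeps every row from tasks (the left table); where project_id has no match in projects, the project columns become NULL. Walk through each task:
  - task 1 (Optimize): project_id=3 -> matches Helix
  - task 2 (Research): project_id=4 -> matches Beta
  - task 3 (Train): project_id=3 -> matches Helix
  - task 4 (Plan): project_id=NULL, no match -> kept with NULL
  - task 5 (Deploy): project_id=1 -> matches Delta
All 5 rows appear; 1 has NULL project.

SQL:
SELECT a.name, b.name AS project
FROM tasks a
LEFT JOIN projects b ON a.project_id = b.id

Result:
name     | project
---------+--------
Optimize | Helix  
Research | Beta   
Train    | Helix  
Plan     | NULL   
Deploy   | Delta  


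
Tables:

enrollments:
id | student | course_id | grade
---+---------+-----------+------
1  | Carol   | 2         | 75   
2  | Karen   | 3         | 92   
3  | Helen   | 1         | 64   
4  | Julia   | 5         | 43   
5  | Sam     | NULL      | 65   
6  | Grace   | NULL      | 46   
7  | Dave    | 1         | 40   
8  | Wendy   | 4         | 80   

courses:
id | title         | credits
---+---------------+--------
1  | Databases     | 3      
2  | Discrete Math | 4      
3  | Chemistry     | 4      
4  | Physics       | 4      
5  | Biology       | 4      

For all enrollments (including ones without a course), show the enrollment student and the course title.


LEFT JOIN keeps every row from enrollments (the left table); where course_id has no match in courses, the course columns become NULL. Walk through each enrollment:
  - enrollment 1 (Carol): course_id=2 -> matches Discrete Math
  - enrollment 2 (Karen): course_id=3 -> matches Chemistry
  - enrollment 3 (Helen): course_id=1 -> matches Databases
  - enrollment 4 (Julia): course_id=5 -> matches Biology
  - enrollment 5 (Sam): course_id=NULL, no match -> kept with NULL
  - enrollment 6 (Grace): course_id=NULL, no match -> kept with NULL
  - enrollment 7 (Dave): course_id=1 -> matches Databases
  - enrollment 8 (Wendy): course_id=4 -> matches Physics
All 8 rows appear; 2 have NULL course.

SQL:
SELECT a.student, b.title AS course
FROM enrollments a
LEFT JOIN courses b ON a.course_id = b.id

Result:
student | course       
--------+--------------
Carol   | Discrete Math
Karen   | Chemistry    
Helen   | Databases    
Julia   | Biology      
Sam     | NULL         
Grace   | NULL         
Dave    | Databases    
Wendy   | Physics      


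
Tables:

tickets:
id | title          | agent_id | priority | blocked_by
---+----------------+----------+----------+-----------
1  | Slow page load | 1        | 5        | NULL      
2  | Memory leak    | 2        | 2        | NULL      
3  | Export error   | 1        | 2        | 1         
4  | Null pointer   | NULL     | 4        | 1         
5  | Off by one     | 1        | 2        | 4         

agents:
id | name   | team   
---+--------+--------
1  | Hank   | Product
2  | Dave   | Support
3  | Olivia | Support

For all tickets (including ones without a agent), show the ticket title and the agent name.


LEFT JOIN keeps every row from tickets (the left table); where agent_id has no match in agents, the agent columns become NULL. Walk through each ticket:
  - ticket 1 (Slow page load): agent_id=1 -> matches Hank
  - ticket 2 (Memory leak): agent_id=2 -> matches Dave
  - ticket 3 (Export error): agent_id=1 -> matches Hank
  - ticket 4 (Null pointer): agent_id=NULL, no match -> kept with NULL
  - ticket 5 (Off by one): agent_id=1 -> matches Hank
All 5 rows appear; 1 has NULL agent.

SQL:
SELECT a.title, b.name AS agent
FROM tickets a
LEFT JOIN agents b ON a.agent_id = b.id

Result:
title          | agent
---------------+------
Slow page load | Hank 
Memory leak    | Dave 
Export error   | Hank 
Null pointer   | NULL 
Off by one     | Hank 


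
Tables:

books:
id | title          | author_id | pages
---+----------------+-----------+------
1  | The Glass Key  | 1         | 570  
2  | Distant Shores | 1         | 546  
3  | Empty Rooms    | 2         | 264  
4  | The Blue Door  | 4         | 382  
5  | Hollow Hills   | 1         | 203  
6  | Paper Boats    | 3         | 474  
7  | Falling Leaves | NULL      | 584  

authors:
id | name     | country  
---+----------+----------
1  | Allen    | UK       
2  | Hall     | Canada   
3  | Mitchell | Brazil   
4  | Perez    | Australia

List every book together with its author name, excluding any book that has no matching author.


INNER JOIN keeps only books rows whose author_id matches an id in authors. Walk through each book:
  - book 1 (The Glass Key): author_id=1 -> matches Allen
  - book 2 (Distant Shores): author_id=1 -> matches Allen
  - book 3 (Empty Rooms): author_id=2 -> matches Hall
  - book 4 (The Blue Door): author_id=4 -> matches Perez
  - book 5 (Hollow Hills): author_id=1 -> matches Allen
  - book 6 (Paper Boats): author_id=3 -> matches Mitchell
  - book 7 (Falling Leaves): author_id=NULL, no match -> dropped
So 1 of 7 rows is dropped.

SQL:
SELECT a.title, b.name AS author
FROM books a
INNER JOIN authors b ON a.author_id = b.id

Result:
title          | author  
---------------+---------
The Glass Key  | Allen   
Distant Shores | Allen   
Empty Rooms    | Hall    
The Blue Door  | Perez   
Hollow Hills   | Allen   
Paper Boats    | Mitchell


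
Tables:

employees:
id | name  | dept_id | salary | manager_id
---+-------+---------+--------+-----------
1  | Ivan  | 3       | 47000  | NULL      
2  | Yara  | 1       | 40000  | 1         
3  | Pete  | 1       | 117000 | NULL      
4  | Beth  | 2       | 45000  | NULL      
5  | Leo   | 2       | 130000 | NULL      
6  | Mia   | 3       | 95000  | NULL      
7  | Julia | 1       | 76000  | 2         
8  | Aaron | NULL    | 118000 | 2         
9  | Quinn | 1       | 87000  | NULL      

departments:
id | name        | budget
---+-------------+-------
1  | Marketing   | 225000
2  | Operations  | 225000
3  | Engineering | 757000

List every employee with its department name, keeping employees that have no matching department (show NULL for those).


LEFT JOIN keeps every row from employees (the left table); where dept_id has no match in departments, the department columns become NULL. Walk through each employee:
  - employee 1 (Ivan): dept_id=3 -> matches Engineering
  - employee 2 (Yara): dept_id=1 -> matches Marketing
  - employee 3 (Pete): dept_id=1 -> matches Marketing
  - employee 4 (Beth): dept_id=2 -> matches Operations
  - employee 5 (Leo): dept_id=2 -> matches Operations
  - employee 6 (Mia): dept_id=3 -> matches Engineering
  - employee 7 (Julia): dept_id=1 -> matches Marketing
  - employee 8 (Aaron): dept_id=NULL, no match -> kept with NULL
  - employee 9 (Quinn): dept_id=1 -> matches Marketing
All 9 rows appear; 1 has NULL department.

SQL:
SELECT a.name, b.name AS department
FROM employees a
LEFT JOIN departments b ON a.dept_id = b.id

Result:
name  | department 
------+------------
Ivan  | Engineering
Yara  | Marketing  
Pete  | Marketing  
Beth  | Operations 
Leo   | Operations 
Mia   | Engineering
Julia | Marketing  
Aaron | NULL       
Quinn | Marketing  


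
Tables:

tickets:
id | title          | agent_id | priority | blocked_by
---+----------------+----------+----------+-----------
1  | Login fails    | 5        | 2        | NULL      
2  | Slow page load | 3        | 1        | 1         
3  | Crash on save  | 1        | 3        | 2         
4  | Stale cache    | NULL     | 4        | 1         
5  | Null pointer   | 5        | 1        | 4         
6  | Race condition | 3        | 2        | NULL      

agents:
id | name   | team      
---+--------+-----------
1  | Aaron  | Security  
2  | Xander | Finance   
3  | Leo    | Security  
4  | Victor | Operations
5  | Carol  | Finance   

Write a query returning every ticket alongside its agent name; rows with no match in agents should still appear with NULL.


LEFT JOIN keeps every row from tickets (the left table); where agent_id has no match in agents, the agent columns become NULL. Walk through each ticket:
  - ticket 1 (Login fails): agent_id=5 -> matches Carol
  - ticket 2 (Slow page load): agent_id=3 -> matches Leo
  - ticket 3 (Crash on save): agent_id=1 -> matches Aaron
  - ticket 4 (Stale cache): agent_id=NULL, no match -> kept with NULL
  - ticket 5 (Null pointer): agent_id=5 -> matches Carol
  - ticket 6 (Race condition): agent_id=3 -> matches Leo
All 6 rows appear; 1 has NULL agent.

SQL:
SELECT a.title, b.name AS agent
FROM tickets a
LEFT JOIN agents b ON a.agent_id = b.id

Result:
title          | agent
---------------+------
Login fails    | Carol
Slow page load | Leo  
Crash on save  | Aaron
Stale cache    | NULL 
Null pointer   | Carol
Race condition | Leo  


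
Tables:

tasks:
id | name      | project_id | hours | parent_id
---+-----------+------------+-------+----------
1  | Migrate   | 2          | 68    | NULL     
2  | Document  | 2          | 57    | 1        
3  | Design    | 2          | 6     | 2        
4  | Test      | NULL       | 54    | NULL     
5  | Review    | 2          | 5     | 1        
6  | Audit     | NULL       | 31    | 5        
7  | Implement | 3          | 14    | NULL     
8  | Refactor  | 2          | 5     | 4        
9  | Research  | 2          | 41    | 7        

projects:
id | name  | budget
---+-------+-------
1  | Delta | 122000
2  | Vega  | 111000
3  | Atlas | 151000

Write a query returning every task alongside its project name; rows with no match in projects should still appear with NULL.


LEFT JOIN keeps every row from tasks (the left table); where project_id has no match in projects, the project columns become NULL. Walk through each task:
  - task 1 (Migrate): project_id=2 -> matches Vega
  - task 2 (Document): project_id=2 -> matches Vega
  - task 3 (Design): project_id=2 -> matches Vega
  - task 4 (Test): project_id=NULL, no match -> kept with NULL
  - task 5 (Review): project_id=2 -> matches Vega
  - task 6 (Audit): project_id=NULL, no match -> kept with NULL
  - task 7 (Implement): project_id=3 -> matches Atlas
  - task 8 (Refactor): project_id=2 -> matches Vega
  - task 9 (Research): project_id=2 -> matches Vega
All 9 rows appear; 2 have NULL project.

SQL:
SELECT a.name, b.name AS project
FROM tasks a
LEFT JOIN projects b ON a.project_id = b.id

Result:
name      | project
----------+--------
Migrate   | Vega   
Document  | Vega   
Design    | Vega   
Test      | NULL   
Review    | Vega   
Audit     | NULL   
Implement | Atlas  
Refactor  | Vega   
Research  | Vega   


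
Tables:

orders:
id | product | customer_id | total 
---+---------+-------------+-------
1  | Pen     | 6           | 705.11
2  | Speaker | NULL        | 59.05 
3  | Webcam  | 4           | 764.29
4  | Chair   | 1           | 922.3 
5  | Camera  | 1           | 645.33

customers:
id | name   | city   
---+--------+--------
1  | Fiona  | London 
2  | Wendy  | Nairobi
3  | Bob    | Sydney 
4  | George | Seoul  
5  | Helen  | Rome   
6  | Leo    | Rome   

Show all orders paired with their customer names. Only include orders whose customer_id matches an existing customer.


INNER JOIN keeps only orders rows whose customer_id matches an id in customers. Walk through each order:
  - order 1 (Pen): customer_id=6 -> matches Leo
  - order 2 (Speaker): customer_id=NULL, no match -> dropped
  - order 3 (Webcam): customer_id=4 -> matches George
  - order 4 (Chair): customer_id=1 -> matches Fiona
  - order 5 (Camera): customer_id=1 -> matches Fiona
So 1 of 5 rows is dropped.

SQL:
SELECT a.product, b.name AS customer
FROM orders a
INNER JOIN customers b ON a.customer_id = b.id

Result:
product | customer
--------+---------
Pen     | Leo     
Webcam  | George  
Chair   | Fiona   
Camera  | Fiona   


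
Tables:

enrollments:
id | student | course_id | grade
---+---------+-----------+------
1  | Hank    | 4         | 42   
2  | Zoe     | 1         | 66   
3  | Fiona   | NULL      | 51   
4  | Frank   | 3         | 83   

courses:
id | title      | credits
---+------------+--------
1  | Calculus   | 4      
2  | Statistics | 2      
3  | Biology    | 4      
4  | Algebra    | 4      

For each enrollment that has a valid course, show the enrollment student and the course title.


INNER JOIN keeps only enrollments rows whose course_id matches an id in courses. Walk through each enrollment:
  - enrollment 1 (Hank): course_id=4 -> matches Algebra
  - enrollment 2 (Zoe): course_id=1 -> matches Calculus
  - enrollment 3 (Fiona): course_id=NULL, no match -> dropped
  - enrollment 4 (Frank): course_id=3 -> matches Biology
So 1 of 4 rows is dropped.

SQL:
SELECT a.student, b.title AS course
FROM enrollments a
INNER JOIN courses b ON a.course_id = b.id

Result:
student | course  
--------+---------
Hank    | Algebra 
Zoe     | Calculus
Frank   | Biology 


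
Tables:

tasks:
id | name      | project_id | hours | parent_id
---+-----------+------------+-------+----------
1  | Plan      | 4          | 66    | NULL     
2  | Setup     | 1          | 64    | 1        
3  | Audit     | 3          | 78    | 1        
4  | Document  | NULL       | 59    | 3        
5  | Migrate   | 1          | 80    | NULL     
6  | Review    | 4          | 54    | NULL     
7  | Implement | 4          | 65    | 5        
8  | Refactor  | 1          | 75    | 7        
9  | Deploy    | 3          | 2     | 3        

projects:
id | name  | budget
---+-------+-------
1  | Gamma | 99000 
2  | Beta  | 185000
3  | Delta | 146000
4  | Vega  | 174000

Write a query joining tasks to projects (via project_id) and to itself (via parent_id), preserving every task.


Two LEFT JOINs from the same base table tasks: one to projects via project_id, one to tasks itself via parent_id. Both are LEFT so every task is preserved.
Match against projects:
  - task 1 (Plan): project_id=4 -> matches Vega
  - task 2 (Setup): project_id=1 -> matches Gamma
  - task 3 (Audit): project_id=3 -> matches Delta
  - task 4 (Document): project_id=NULL, no match -> kept with NULL
  - task 5 (Migrate): project_id=1 -> matches Gamma
  - task 6 (Review): project_id=4 -> matches Vega
  - task 7 (Implement): project_id=4 -> matches Vega
  - task 8 (Refactor): project_id=1 -> matches Gamma
  - task 9 (Deploy): project_id=3 -> matches Delta
Match against tasks (self):
  - task 1 (Plan): parent_id=NULL -> NULL
  - task 2 (Setup): parent_id=1 -> Plan
  - task 3 (Audit): parent_id=1 -> Plan
  - task 4 (Document): parent_id=3 -> Audit
  - task 5 (Migrate): parent_id=NULL -> NULL
  - task 6 (Review): parent_id=NULL -> NULL
  - task 7 (Implement): parent_id=5 -> Migrate
  - task 8 (Refactor): parent_id=7 -> Implement
  - task 9 (Deploy): parent_id=3 -> Audit

SQL:
SELECT a.name, b.name AS project, c.name AS parent
FROM tasks a
LEFT JOIN projects b ON a.project_id = b.id
LEFT JOIN tasks c ON a.parent_id = c.id

Result:
name      | project | parent   
----------+---------+----------
Plan      | Vega    | NULL     
Setup     | Gamma   | Plan     
Audit     | Delta   | Plan     
Document  | NULL    | Audit    
Migrate   | Gamma   | NULL     
Review    | Vega    | NULL     
Implement | Vega    | Migrate  
Refactor  | Gamma   | Implement
Deploy    | Delta   | Audit    


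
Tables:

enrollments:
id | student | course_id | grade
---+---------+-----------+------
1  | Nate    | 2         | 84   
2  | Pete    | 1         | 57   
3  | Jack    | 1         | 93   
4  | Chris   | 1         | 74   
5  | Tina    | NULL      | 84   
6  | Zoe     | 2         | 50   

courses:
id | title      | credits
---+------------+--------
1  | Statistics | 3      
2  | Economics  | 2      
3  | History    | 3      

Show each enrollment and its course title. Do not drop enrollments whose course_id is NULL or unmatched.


LEFT JOIN keeps every row from enrollments (the left table); where course_id has no match in courses, the course columns become NULL. Walk through each enrollment:
  - enrollment 1 (Nate): course_id=2 -> matches Economics
  - enrollment 2 (Pete): course_id=1 -> matches Statistics
  - enrollment 3 (Jack): course_id=1 -> matches Statistics
  - enrollment 4 (Chris): course_id=1 -> matches Statistics
  - enrollment 5 (Tina): course_id=NULL, no match -> kept with NULL
  - enrollment 6 (Zoe): course_id=2 -> matches Economics
All 6 rows appear; 1 has NULL course.

SQL:
SELECT a.student, b.title AS course
FROM enrollments a
LEFT JOIN courses b ON a.course_id = b.id

Result:
student | course    
--------+-----------
Nate    | Economics 
Pete    | Statistics
Jack    | Statistics
Chris   | Statistics
Tina    | NULL      
Zoe     | Economics 
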